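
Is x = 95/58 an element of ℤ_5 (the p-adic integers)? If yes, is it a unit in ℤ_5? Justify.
x ∈ ℤ_5 but not a unit; v_5(x) = 1 > 0

ℤ_5 = {x ∈ ℚ_5 : v_5(x) ≥ 0} and ℤ_5^× = {x ∈ ℤ_5 : v_5(x) = 0}. Here v_5(95/58) = v_5(num) − v_5(den) = 1; compare against these criteria.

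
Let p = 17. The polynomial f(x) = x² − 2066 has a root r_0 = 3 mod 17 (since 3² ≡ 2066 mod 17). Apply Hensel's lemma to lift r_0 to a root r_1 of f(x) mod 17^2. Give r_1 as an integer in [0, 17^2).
r_1 = 105 (mod 289)

Hensel's recurrence: r_{i+1} = r_i − f(r_i)·(f′(r_i))^{-1} mod 17^{i+2}, with f′(x) = 2x. Iterate:
  r_0 = 3 (mod 17)
  r_1 = 105 (mod 289)
Final: r_1 = 105, and one checks f(r_1) ≡ 0 mod 17^2.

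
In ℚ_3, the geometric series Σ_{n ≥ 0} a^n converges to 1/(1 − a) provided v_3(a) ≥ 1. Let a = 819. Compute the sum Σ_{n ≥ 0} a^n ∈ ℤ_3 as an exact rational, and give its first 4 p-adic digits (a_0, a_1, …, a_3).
Σ a^n = 1/(1 − a) = -1/818;  first 4 digits = (1, 0, 1, 0)

v_3(a) = 2 ≥ 1, so the series converges in ℤ_3 to 1/(1 − a) = 1/(1 − 819) = -1/818. Expand this rational in ℤ_3: compute digits iteratively via d_i = x_i mod 3, x_{i+1} = (x_i − d_i)/3. The first 4 digits are (1, 0, 1, 0).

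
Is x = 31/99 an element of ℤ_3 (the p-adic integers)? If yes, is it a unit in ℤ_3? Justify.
x ∉ ℤ_3 (v_3(x) = -2 < 0)

ℤ_3 = {x ∈ ℚ_3 : v_3(x) ≥ 0} and ℤ_3^× = {x ∈ ℤ_3 : v_3(x) = 0}. Here v_3(31/99) = v_3(num) − v_3(den) = -2; compare against these criteria.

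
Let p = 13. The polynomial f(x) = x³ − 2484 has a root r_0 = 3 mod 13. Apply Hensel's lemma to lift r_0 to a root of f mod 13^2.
r_1 = 94 (mod 169)

Hensel: r_{i+1} = r_i − f(r_i)/f′(r_i) mod 13^{i+2}, where f′(x) = 3x². Iterate:
  r_0 = 3 (mod 13)
  r_1 = 94 (mod 169)
Final: r = 94 with f(r) ≡ 0 mod 13^2.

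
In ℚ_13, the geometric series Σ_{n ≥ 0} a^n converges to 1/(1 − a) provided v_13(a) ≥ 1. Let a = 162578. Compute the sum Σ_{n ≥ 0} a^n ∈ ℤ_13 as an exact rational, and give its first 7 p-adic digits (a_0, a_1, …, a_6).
Σ a^n = 1/(1 − a) = -1/162577;  first 7 digits = (1, 0, 0, 9, 5, 0, 3)

v_13(a) = 3 ≥ 1, so the series converges in ℤ_13 to 1/(1 − a) = 1/(1 − 162578) = -1/162577. Expand this rational in ℤ_13: compute digits iteratively via d_i = x_i mod 13, x_{i+1} = (x_i − d_i)/13. The first 7 digits are (1, 0, 0, 9, 5, 0, 3).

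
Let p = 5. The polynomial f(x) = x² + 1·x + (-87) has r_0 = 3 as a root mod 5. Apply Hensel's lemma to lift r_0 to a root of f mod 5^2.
r_1 = 3 (mod 25)

Hensel: r_{i+1} = r_i − f(r_i)·(f′(r_i))^{-1} mod 5^{i+2}, f′(x) = 2x + 1. Iterate:
  r_0 = 3 (mod 5)
  r_1 = 3 (mod 25)
Final: r = 3 satisfies f(r) ≡ 0 mod 5^2.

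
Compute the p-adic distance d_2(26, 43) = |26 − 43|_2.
d_2(26, 43) = 1

Step 1 — x − y = 26 − 43 = -17. Step 2 — v_2(-17) = 0 (factor: -17 = −(2^0 · 17); the sign does not affect v_p). Step 3 — |x − y|_2 = 2^{0} = 1.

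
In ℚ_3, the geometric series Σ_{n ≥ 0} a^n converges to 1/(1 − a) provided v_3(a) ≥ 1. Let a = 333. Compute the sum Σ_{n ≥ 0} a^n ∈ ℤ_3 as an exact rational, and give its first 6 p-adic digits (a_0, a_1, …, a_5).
Σ a^n = 1/(1 − a) = -1/332;  first 6 digits = (1, 0, 1, 0, 2, 1)

v_3(a) = 2 ≥ 1, so the series converges in ℤ_3 to 1/(1 − a) = 1/(1 − 333) = -1/332. Expand this rational in ℤ_3: compute digits iteratively via d_i = x_i mod 3, x_{i+1} = (x_i − d_i)/3. The first 6 digits are (1, 0, 1, 0, 2, 1).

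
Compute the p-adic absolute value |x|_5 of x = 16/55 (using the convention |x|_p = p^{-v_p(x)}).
|16/55|_5 = 5

Step 1 — compute v_5(x) by factoring powers of 5 out of the numerator and denominator: v_5(16/55) = -1. Step 2 — apply |x|_p = p^{-v_p(x)} = 5^{1} = 5.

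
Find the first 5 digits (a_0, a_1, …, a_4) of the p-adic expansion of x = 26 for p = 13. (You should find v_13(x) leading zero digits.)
(a_0, …, a_4) = (0, 2, 0, 0, 0)

v_13(26) = 1, so a_0 = ... = a_0 = 0. Factor out: x = 13^1 · u with u = 2 a unit in ℤ_13. Expand u iteratively via a_{v+i} = u_i mod 13, u_{i+1} = (u_i − a_{v+i})/13:
  u_0 = 2;  a_1 = 2;  u_1 = (u_0 − 2)/13 = 0
  u_1 = 0;  a_2 = 0;  u_2 = (u_1 − 0)/13 = 0
  u_2 = 0;  a_3 = 0;  u_3 = (u_2 − 0)/13 = 0
  u_3 = 0;  a_4 = 0;  u_4 = (u_3 − 0)/13 = 0
Digits: (0, 2, 0, 0, 0).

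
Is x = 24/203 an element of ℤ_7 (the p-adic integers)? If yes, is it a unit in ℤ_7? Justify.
x ∉ ℤ_7 (v_7(x) = -1 < 0)

ℤ_7 = {x ∈ ℚ_7 : v_7(x) ≥ 0} and ℤ_7^× = {x ∈ ℤ_7 : v_7(x) = 0}. Here v_7(24/203) = v_7(num) − v_7(den) = -1; compare against these criteria.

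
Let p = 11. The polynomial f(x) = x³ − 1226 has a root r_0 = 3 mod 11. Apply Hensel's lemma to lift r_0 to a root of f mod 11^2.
r_1 = 25 (mod 121)

Hensel: r_{i+1} = r_i − f(r_i)/f′(r_i) mod 11^{i+2}, where f′(x) = 3x². Iterate:
  r_0 = 3 (mod 11)
  r_1 = 25 (mod 121)
Final: r = 25 with f(r) ≡ 0 mod 11^2.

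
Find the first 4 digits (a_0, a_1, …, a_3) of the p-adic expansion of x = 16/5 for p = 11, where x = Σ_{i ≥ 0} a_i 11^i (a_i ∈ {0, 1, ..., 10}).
(a_0, …, a_3) = (1, 9, 8, 8)

v_11(16/5) = 0 (numerator and denominator both coprime to 11), so x ∈ ℤ_11^×. Compute digits iteratively via a_i = x_i mod 11, x_{i+1} = (x_i − a_i)/11, with x_0 = x:
  x_0 = 16/5;  a_0 = 1;  x_1 = (x_0 − 1)/11 = 1/5
  x_1 = 1/5;  a_1 = 9;  x_2 = (x_1 − 9)/11 = -4/5
  x_2 = -4/5;  a_2 = 8;  x_3 = (x_2 − 8)/11 = -4/5
  x_3 = -4/5;  a_3 = 8;  x_4 = (x_3 − 8)/11 = -4/5
Digits: (1, 9, 8, 8).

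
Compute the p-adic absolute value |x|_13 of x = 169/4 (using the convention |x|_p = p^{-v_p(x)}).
|169/4|_13 = 1/169

Step 1 — compute v_13(x) by factoring powers of 13 out of the numerator and denominator: v_13(169/4) = 2. Step 2 — apply |x|_p = p^{-v_p(x)} = 13^{-2} = 1/169.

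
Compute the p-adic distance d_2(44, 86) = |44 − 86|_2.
d_2(44, 86) = 1/2

Step 1 — x − y = 44 − 86 = -42. Step 2 — v_2(-42) = 1 (factor: -42 = −(2^1 · 21); the sign does not affect v_p). Step 3 — |x − y|_2 = 2^{-1} = 1/2.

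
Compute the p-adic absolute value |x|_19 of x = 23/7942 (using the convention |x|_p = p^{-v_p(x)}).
|23/7942|_19 = 361

Step 1 — compute v_19(x) by factoring powers of 19 out of the numerator and denominator: v_19(23/7942) = -2. Step 2 — apply |x|_p = p^{-v_p(x)} = 19^{2} = 361.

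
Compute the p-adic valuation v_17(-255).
v_17(-255) = 1

v_17(n) is the largest exponent k such that 17^k divides n. Factor out: -255 = -17^1 · 15. (Sign doesn't affect v_p.) So v_17(-255) = 1.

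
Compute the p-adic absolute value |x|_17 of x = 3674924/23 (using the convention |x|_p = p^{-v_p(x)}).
|3674924/23|_17 = 1/83521

Step 1 — compute v_17(x) by factoring powers of 17 out of the numerator and denominator: v_17(3674924/23) = 4. Step 2 — apply |x|_p = p^{-v_p(x)} = 17^{-4} = 1/83521.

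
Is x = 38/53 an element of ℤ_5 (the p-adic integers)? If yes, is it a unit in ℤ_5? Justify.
x ∈ ℤ_5^× (unit); v_5(x) = 0

ℤ_5 = {x ∈ ℚ_5 : v_5(x) ≥ 0} and ℤ_5^× = {x ∈ ℤ_5 : v_5(x) = 0}. Here v_5(38/53) = v_5(num) − v_5(den) = 0; compare against these criteria.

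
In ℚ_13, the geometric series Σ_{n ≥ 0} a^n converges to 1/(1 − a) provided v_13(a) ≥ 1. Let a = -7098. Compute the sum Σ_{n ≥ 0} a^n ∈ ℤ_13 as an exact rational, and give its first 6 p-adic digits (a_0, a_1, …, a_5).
Σ a^n = 1/(1 − a) = 1/7099;  first 6 digits = (1, 0, 10, 9, 8, 5)

v_13(a) = 2 ≥ 1, so the series converges in ℤ_13 to 1/(1 − a) = 1/(1 − (-7098)) = 1/7099. Expand this rational in ℤ_13: compute digits iteratively via d_i = x_i mod 13, x_{i+1} = (x_i − d_i)/13. The first 6 digits are (1, 0, 10, 9, 8, 5).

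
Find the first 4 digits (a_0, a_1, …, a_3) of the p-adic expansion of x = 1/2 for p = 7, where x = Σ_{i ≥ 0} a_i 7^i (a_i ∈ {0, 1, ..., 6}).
(a_0, …, a_3) = (4, 3, 3, 3)

v_7(1/2) = 0 (numerator and denominator both coprime to 7), so x ∈ ℤ_7^×. Compute digits iteratively via a_i = x_i mod 7, x_{i+1} = (x_i − a_i)/7, with x_0 = x:
  x_0 = 1/2;  a_0 = 4;  x_1 = (x_0 − 4)/7 = -1/2
  x_1 = -1/2;  a_1 = 3;  x_2 = (x_1 − 3)/7 = -1/2
  x_2 = -1/2;  a_2 = 3;  x_3 = (x_2 − 3)/7 = -1/2
  x_3 = -1/2;  a_3 = 3;  x_4 = (x_3 − 3)/7 = -1/2
Digits: (4, 3, 3, 3).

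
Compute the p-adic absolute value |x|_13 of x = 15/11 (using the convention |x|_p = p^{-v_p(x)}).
|15/11|_13 = 1

Step 1 — compute v_13(x) by factoring powers of 13 out of the numerator and denominator: v_13(15/11) = 0. Step 2 — apply |x|_p = p^{-v_p(x)} = 13^{0} = 1.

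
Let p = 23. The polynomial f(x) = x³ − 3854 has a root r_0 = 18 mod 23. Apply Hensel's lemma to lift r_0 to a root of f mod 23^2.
r_1 = 41 (mod 529)

Hensel: r_{i+1} = r_i − f(r_i)/f′(r_i) mod 23^{i+2}, where f′(x) = 3x². Iterate:
  r_0 = 18 (mod 23)
  r_1 = 41 (mod 529)
Final: r = 41 with f(r) ≡ 0 mod 23^2.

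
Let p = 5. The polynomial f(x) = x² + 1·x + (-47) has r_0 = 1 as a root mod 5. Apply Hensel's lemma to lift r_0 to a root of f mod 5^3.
r_2 = 66 (mod 125)

Hensel: r_{i+1} = r_i − f(r_i)·(f′(r_i))^{-1} mod 5^{i+2}, f′(x) = 2x + 1. Iterate:
  r_0 = 1 (mod 5)
  r_1 = 16 (mod 25)
  r_2 = 66 (mod 125)
Final: r = 66 satisfies f(r) ≡ 0 mod 5^3.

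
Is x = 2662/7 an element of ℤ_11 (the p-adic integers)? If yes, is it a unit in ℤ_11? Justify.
x ∈ ℤ_11 but not a unit; v_11(x) = 3 > 0

ℤ_11 = {x ∈ ℚ_11 : v_11(x) ≥ 0} and ℤ_11^× = {x ∈ ℤ_11 : v_11(x) = 0}. Here v_11(2662/7) = v_11(num) − v_11(den) = 3; compare against these criteria.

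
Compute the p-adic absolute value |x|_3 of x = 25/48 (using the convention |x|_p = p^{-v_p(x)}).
|25/48|_3 = 3

Step 1 — compute v_3(x) by factoring powers of 3 out of the numerator and denominator: v_3(25/48) = -1. Step 2 — apply |x|_p = p^{-v_p(x)} = 3^{1} = 3.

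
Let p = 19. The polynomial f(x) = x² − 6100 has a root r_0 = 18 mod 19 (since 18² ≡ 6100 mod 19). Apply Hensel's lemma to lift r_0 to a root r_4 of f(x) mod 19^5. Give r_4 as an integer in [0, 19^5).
r_4 = 593863 (mod 2476099)

Hensel's recurrence: r_{i+1} = r_i − f(r_i)·(f′(r_i))^{-1} mod 19^{i+2}, with f′(x) = 2x. Iterate:
  r_0 = 18 (mod 19)
  r_1 = 18 (mod 361)
  r_2 = 3989 (mod 6859)
  r_3 = 72579 (mod 130321)
  r_4 = 593863 (mod 2476099)
Final: r_4 = 593863, and one checks f(r_4) ≡ 0 mod 19^5.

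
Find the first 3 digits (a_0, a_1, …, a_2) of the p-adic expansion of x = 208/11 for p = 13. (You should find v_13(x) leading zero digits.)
(a_0, …, a_2) = (0, 5, 8)

v_13(208/11) = 1, so a_0 = ... = a_0 = 0. Factor out: x = 13^1 · u with u = 16/11 a unit in ℤ_13. Expand u iteratively via a_{v+i} = u_i mod 13, u_{i+1} = (u_i − a_{v+i})/13:
  u_0 = 16/11;  a_1 = 5;  u_1 = (u_0 − 5)/13 = -3/11
  u_1 = -3/11;  a_2 = 8;  u_2 = (u_1 − 8)/13 = -7/11
Digits: (0, 5, 8).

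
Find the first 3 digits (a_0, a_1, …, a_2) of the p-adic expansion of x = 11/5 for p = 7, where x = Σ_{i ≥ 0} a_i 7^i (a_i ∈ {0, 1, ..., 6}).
(a_0, …, a_2) = (5, 1, 4)

v_7(11/5) = 0 (numerator and denominator both coprime to 7), so x ∈ ℤ_7^×. Compute digits iteratively via a_i = x_i mod 7, x_{i+1} = (x_i − a_i)/7, with x_0 = x:
  x_0 = 11/5;  a_0 = 5;  x_1 = (x_0 − 5)/7 = -2/5
  x_1 = -2/5;  a_1 = 1;  x_2 = (x_1 − 1)/7 = -1/5
  x_2 = -1/5;  a_2 = 4;  x_3 = (x_2 − 4)/7 = -3/5
Digits: (5, 1, 4).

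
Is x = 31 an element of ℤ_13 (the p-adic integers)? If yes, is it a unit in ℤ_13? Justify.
x ∈ ℤ_13^× (unit); v_13(x) = 0

ℤ_13 = {x ∈ ℚ_13 : v_13(x) ≥ 0} and ℤ_13^× = {x ∈ ℤ_13 : v_13(x) = 0}. Here v_13(31) = v_13(num) − v_13(den) = 0; compare against these criteria.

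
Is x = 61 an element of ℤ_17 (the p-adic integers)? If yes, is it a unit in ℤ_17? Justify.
x ∈ ℤ_17^× (unit); v_17(x) = 0

ℤ_17 = {x ∈ ℚ_17 : v_17(x) ≥ 0} and ℤ_17^× = {x ∈ ℤ_17 : v_17(x) = 0}. Here v_17(61) = v_17(num) − v_17(den) = 0; compare against these criteria.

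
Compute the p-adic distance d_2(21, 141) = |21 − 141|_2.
d_2(21, 141) = 1/8

Step 1 — x − y = 21 − 141 = -120. Step 2 — v_2(-120) = 3 (factor: -120 = −(2^3 · 15); the sign does not affect v_p). Step 3 — |x − y|_2 = 2^{-3} = 1/8.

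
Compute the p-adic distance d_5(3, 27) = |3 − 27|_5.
d_5(3, 27) = 1

Step 1 — x − y = 3 − 27 = -24. Step 2 — v_5(-24) = 0 (factor: -24 = −(5^0 · 24); the sign does not affect v_p). Step 3 — |x − y|_5 = 5^{0} = 1.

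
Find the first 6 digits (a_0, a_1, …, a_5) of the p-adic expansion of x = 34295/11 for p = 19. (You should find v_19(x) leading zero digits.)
(a_0, …, a_5) = (0, 0, 0, 16, 13, 1)

v_19(34295/11) = 3, so a_0 = ... = a_2 = 0. Factor out: x = 19^3 · u with u = 5/11 a unit in ℤ_19. Expand u iteratively via a_{v+i} = u_i mod 19, u_{i+1} = (u_i − a_{v+i})/19:
  u_0 = 5/11;  a_3 = 16;  u_1 = (u_0 − 16)/19 = -9/11
  u_1 = -9/11;  a_4 = 13;  u_2 = (u_1 − 13)/19 = -8/11
  u_2 = -8/11;  a_5 = 1;  u_3 = (u_2 − 1)/19 = -1/11
Digits: (0, 0, 0, 16, 13, 1).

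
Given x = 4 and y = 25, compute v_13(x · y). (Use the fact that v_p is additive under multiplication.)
v_13(100) = 0

v_p(x) = 0 (factor: 4 = 13^0 · 4); v_p(y) = 0 (factor: 25 = 13^0 · 25). Additivity: v_p(xy) = v_p(x) + v_p(y) = 0 + 0 = 0. (Direct check: xy = 100 = 13^0 · (100).)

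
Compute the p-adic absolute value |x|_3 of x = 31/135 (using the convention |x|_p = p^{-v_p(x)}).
|31/135|_3 = 27

Step 1 — compute v_3(x) by factoring powers of 3 out of the numerator and denominator: v_3(31/135) = -3. Step 2 — apply |x|_p = p^{-v_p(x)} = 3^{3} = 27.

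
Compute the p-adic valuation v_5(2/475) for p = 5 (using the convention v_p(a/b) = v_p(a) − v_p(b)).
v_5(2/475) = -2

Factor powers of 5 from the numerator and denominator of the reduced fraction: 2 = 5^0 · 2 and 475 = 5^2 · 19. Apply v_p(a/b) = v_p(a) − v_p(b): v_5(2/475) = 0 − 2 = -2.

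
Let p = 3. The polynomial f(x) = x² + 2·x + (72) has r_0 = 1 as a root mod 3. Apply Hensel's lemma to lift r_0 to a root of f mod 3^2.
r_1 = 7 (mod 9)

Hensel: r_{i+1} = r_i − f(r_i)·(f′(r_i))^{-1} mod 3^{i+2}, f′(x) = 2x + 2. Iterate:
  r_0 = 1 (mod 3)
  r_1 = 7 (mod 9)
Final: r = 7 satisfies f(r) ≡ 0 mod 3^2.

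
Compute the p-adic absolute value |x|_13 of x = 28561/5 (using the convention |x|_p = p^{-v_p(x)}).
|28561/5|_13 = 1/28561

Step 1 — compute v_13(x) by factoring powers of 13 out of the numerator and denominator: v_13(28561/5) = 4. Step 2 — apply |x|_p = p^{-v_p(x)} = 13^{-4} = 1/28561.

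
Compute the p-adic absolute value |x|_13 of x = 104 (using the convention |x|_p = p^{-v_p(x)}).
|104|_13 = 1/13

Step 1 — compute v_13(x) by factoring powers of 13 out of the numerator and denominator: v_13(104) = 1. Step 2 — apply |x|_p = p^{-v_p(x)} = 13^{-1} = 1/13.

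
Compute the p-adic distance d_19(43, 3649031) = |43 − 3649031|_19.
d_19(43, 3649031) = 1/130321

Step 1 — x − y = 43 − 3649031 = -3648988. Step 2 — v_19(-3648988) = 4 (factor: -3648988 = −(19^4 · 28); the sign does not affect v_p). Step 3 — |x − y|_19 = 19^{-4} = 1/130321.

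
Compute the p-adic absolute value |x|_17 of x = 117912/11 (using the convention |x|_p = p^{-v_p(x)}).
|117912/11|_17 = 1/4913

Step 1 — compute v_17(x) by factoring powers of 17 out of the numerator and denominator: v_17(117912/11) = 3. Step 2 — apply |x|_p = p^{-v_p(x)} = 17^{-3} = 1/4913.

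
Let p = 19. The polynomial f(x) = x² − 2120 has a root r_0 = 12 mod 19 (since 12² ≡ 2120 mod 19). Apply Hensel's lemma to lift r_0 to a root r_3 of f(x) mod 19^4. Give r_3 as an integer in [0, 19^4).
r_3 = 40045 (mod 130321)

Hensel's recurrence: r_{i+1} = r_i − f(r_i)·(f′(r_i))^{-1} mod 19^{i+2}, with f′(x) = 2x. Iterate:
  r_0 = 12 (mod 19)
  r_1 = 335 (mod 361)
  r_2 = 5750 (mod 6859)
  r_3 = 40045 (mod 130321)
Final: r_3 = 40045, and one checks f(r_3) ≡ 0 mod 19^4.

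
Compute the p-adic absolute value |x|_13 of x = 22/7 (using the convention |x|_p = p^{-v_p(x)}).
|22/7|_13 = 1

Step 1 — compute v_13(x) by factoring powers of 13 out of the numerator and denominator: v_13(22/7) = 0. Step 2 — apply |x|_p = p^{-v_p(x)} = 13^{0} = 1.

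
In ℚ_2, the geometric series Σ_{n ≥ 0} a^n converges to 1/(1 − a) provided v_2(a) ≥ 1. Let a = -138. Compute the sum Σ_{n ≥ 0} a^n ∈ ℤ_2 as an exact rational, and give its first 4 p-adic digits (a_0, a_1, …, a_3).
Σ a^n = 1/(1 − a) = 1/139;  first 4 digits = (1, 1, 0, 0)

v_2(a) = 1 ≥ 1, so the series converges in ℤ_2 to 1/(1 − a) = 1/(1 − (-138)) = 1/139. Expand this rational in ℤ_2: compute digits iteratively via d_i = x_i mod 2, x_{i+1} = (x_i − d_i)/2. The first 4 digits are (1, 1, 0, 0).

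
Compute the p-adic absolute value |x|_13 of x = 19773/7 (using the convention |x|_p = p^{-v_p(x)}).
|19773/7|_13 = 1/2197

Step 1 — compute v_13(x) by factoring powers of 13 out of the numerator and denominator: v_13(19773/7) = 3. Step 2 — apply |x|_p = p^{-v_p(x)} = 13^{-3} = 1/2197.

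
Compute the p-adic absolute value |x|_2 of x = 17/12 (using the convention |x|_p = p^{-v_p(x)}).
|17/12|_2 = 4

Step 1 — compute v_2(x) by factoring powers of 2 out of the numerator and denominator: v_2(17/12) = -2. Step 2 — apply |x|_p = p^{-v_p(x)} = 2^{2} = 4.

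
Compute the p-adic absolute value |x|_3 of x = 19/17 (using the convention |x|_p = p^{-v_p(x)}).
|19/17|_3 = 1

Step 1 — compute v_3(x) by factoring powers of 3 out of the numerator and denominator: v_3(19/17) = 0. Step 2 — apply |x|_p = p^{-v_p(x)} = 3^{0} = 1.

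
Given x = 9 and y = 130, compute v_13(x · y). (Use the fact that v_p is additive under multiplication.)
v_13(1170) = 1

v_p(x) = 0 (factor: 9 = 13^0 · 9); v_p(y) = 1 (factor: 130 = 13^1 · 10). Additivity: v_p(xy) = v_p(x) + v_p(y) = 0 + 1 = 1. (Direct check: xy = 1170 = 13^1 · (90).)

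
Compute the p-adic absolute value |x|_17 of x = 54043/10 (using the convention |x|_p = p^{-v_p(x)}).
|54043/10|_17 = 1/4913

Step 1 — compute v_17(x) by factoring powers of 17 out of the numerator and denominator: v_17(54043/10) = 3. Step 2 — apply |x|_p = p^{-v_p(x)} = 17^{-3} = 1/4913.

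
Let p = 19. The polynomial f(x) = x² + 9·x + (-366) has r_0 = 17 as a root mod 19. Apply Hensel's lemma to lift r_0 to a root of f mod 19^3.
r_2 = 4406 (mod 6859)

Hensel: r_{i+1} = r_i − f(r_i)·(f′(r_i))^{-1} mod 19^{i+2}, f′(x) = 2x + 9. Iterate:
  r_0 = 17 (mod 19)
  r_1 = 74 (mod 361)
  r_2 = 4406 (mod 6859)
Final: r = 4406 satisfies f(r) ≡ 0 mod 19^3.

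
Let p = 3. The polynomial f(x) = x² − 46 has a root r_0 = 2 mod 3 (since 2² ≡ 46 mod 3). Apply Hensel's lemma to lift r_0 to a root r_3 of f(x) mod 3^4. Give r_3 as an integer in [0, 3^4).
r_3 = 17 (mod 81)

Hensel's recurrence: r_{i+1} = r_i − f(r_i)·(f′(r_i))^{-1} mod 3^{i+2}, with f′(x) = 2x. Iterate:
  r_0 = 2 (mod 3)
  r_1 = 8 (mod 9)
  r_2 = 17 (mod 27)
  r_3 = 17 (mod 81)
Final: r_3 = 17, and one checks f(r_3) ≡ 0 mod 3^4.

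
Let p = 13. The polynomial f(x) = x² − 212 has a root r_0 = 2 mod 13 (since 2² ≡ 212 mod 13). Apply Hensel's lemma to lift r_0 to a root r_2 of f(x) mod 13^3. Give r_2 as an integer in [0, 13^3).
r_2 = 1575 (mod 2197)

Hensel's recurrence: r_{i+1} = r_i − f(r_i)·(f′(r_i))^{-1} mod 13^{i+2}, with f′(x) = 2x. Iterate:
  r_0 = 2 (mod 13)
  r_1 = 54 (mod 169)
  r_2 = 1575 (mod 2197)
Final: r_2 = 1575, and one checks f(r_2) ≡ 0 mod 13^3.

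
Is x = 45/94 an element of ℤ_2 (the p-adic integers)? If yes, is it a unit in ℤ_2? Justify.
x ∉ ℤ_2 (v_2(x) = -1 < 0)

ℤ_2 = {x ∈ ℚ_2 : v_2(x) ≥ 0} and ℤ_2^× = {x ∈ ℤ_2 : v_2(x) = 0}. Here v_2(45/94) = v_2(num) − v_2(den) = -1; compare against these criteria.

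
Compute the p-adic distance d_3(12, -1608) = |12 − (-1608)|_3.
d_3(12, -1608) = 1/81

Step 1 — x − y = 12 − (-1608) = 1620. Step 2 — v_3(1620) = 4 (factor: 1620 = (3^4 · 20); the sign does not affect v_p). Step 3 — |x − y|_3 = 3^{-4} = 1/81.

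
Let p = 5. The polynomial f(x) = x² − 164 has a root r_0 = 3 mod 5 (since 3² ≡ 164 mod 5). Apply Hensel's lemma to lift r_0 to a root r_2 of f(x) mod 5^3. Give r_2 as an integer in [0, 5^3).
r_2 = 108 (mod 125)

Hensel's recurrence: r_{i+1} = r_i − f(r_i)·(f′(r_i))^{-1} mod 5^{i+2}, with f′(x) = 2x. Iterate:
  r_0 = 3 (mod 5)
  r_1 = 8 (mod 25)
  r_2 = 108 (mod 125)
Final: r_2 = 108, and one checks f(r_2) ≡ 0 mod 5^3.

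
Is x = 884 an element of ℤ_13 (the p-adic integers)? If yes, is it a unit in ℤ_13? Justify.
x ∈ ℤ_13 but not a unit; v_13(x) = 1 > 0

ℤ_13 = {x ∈ ℚ_13 : v_13(x) ≥ 0} and ℤ_13^× = {x ∈ ℤ_13 : v_13(x) = 0}. Here v_13(884) = v_13(num) − v_13(den) = 1; compare against these criteria.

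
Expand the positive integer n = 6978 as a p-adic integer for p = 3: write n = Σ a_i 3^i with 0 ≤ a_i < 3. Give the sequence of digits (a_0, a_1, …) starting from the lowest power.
(a_0, a_1, …) = (0, 1, 1, 0, 2, 1, 0, 0, 1)

Repeated division by 3 gives the digits low-to-high: 6978 = 1·3^1 + 1·3^2 + 2·3^4 + 1·3^5 + 1·3^8. Digit sequence: (0, 1, 1, 0, 2, 1, 0, 0, 1).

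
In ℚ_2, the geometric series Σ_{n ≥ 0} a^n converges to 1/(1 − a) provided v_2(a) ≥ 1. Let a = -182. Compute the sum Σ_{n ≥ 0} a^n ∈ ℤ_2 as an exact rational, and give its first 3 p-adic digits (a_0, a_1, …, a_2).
Σ a^n = 1/(1 − a) = 1/183;  first 3 digits = (1, 1, 1)

v_2(a) = 1 ≥ 1, so the series converges in ℤ_2 to 1/(1 − a) = 1/(1 − (-182)) = 1/183. Expand this rational in ℤ_2: compute digits iteratively via d_i = x_i mod 2, x_{i+1} = (x_i − d_i)/2. The first 3 digits are (1, 1, 1).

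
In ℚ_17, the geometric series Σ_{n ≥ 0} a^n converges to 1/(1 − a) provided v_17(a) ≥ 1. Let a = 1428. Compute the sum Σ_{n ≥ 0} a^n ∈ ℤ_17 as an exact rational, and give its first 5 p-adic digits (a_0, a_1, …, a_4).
Σ a^n = 1/(1 − a) = -1/1427;  first 5 digits = (1, 16, 5, 6, 6)

v_17(a) = 1 ≥ 1, so the series converges in ℤ_17 to 1/(1 − a) = 1/(1 − 1428) = -1/1427. Expand this rational in ℤ_17: compute digits iteratively via d_i = x_i mod 17, x_{i+1} = (x_i − d_i)/17. The first 5 digits are (1, 16, 5, 6, 6).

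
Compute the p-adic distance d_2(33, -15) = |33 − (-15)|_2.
d_2(33, -15) = 1/16

Step 1 — x − y = 33 − (-15) = 48. Step 2 — v_2(48) = 4 (factor: 48 = (2^4 · 3); the sign does not affect v_p). Step 3 — |x − y|_2 = 2^{-4} = 1/16.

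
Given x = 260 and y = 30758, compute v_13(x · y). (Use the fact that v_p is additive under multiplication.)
v_13(7997080) = 4

v_p(x) = 1 (factor: 260 = 13^1 · 20); v_p(y) = 3 (factor: 30758 = 13^3 · 14). Additivity: v_p(xy) = v_p(x) + v_p(y) = 1 + 3 = 4. (Direct check: xy = 7997080 = 13^4 · (280).)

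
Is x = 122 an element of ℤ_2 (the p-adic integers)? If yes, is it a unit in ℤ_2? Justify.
x ∈ ℤ_2 but not a unit; v_2(x) = 1 > 0

ℤ_2 = {x ∈ ℚ_2 : v_2(x) ≥ 0} and ℤ_2^× = {x ∈ ℤ_2 : v_2(x) = 0}. Here v_2(122) = v_2(num) − v_2(den) = 1; compare against these criteria.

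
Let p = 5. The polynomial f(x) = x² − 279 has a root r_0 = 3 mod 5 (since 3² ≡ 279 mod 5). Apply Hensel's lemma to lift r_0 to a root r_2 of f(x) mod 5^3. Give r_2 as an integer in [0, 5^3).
r_2 = 23 (mod 125)

Hensel's recurrence: r_{i+1} = r_i − f(r_i)·(f′(r_i))^{-1} mod 5^{i+2}, with f′(x) = 2x. Iterate:
  r_0 = 3 (mod 5)
  r_1 = 23 (mod 25)
  r_2 = 23 (mod 125)
Final: r_2 = 23, and one checks f(r_2) ≡ 0 mod 5^3.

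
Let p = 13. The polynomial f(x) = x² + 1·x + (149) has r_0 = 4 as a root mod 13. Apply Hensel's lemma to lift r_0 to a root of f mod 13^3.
r_2 = 1694 (mod 2197)

Hensel: r_{i+1} = r_i − f(r_i)·(f′(r_i))^{-1} mod 13^{i+2}, f′(x) = 2x + 1. Iterate:
  r_0 = 4 (mod 13)
  r_1 = 4 (mod 169)
  r_2 = 1694 (mod 2197)
Final: r = 1694 satisfies f(r) ≡ 0 mod 13^3.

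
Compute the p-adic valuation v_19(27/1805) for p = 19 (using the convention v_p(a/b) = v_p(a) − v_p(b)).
v_19(27/1805) = -2

Factor powers of 19 from the numerator and denominator of the reduced fraction: 27 = 19^0 · 27 and 1805 = 19^2 · 5. Apply v_p(a/b) = v_p(a) − v_p(b): v_19(27/1805) = 0 − 2 = -2.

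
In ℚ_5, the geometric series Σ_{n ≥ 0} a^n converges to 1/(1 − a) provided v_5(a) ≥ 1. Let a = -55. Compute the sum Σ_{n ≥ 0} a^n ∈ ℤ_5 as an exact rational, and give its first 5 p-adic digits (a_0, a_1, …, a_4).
Σ a^n = 1/(1 − a) = 1/56;  first 5 digits = (1, 4, 3, 2, 4)

v_5(a) = 1 ≥ 1, so the series converges in ℤ_5 to 1/(1 − a) = 1/(1 − (-55)) = 1/56. Expand this rational in ℤ_5: compute digits iteratively via d_i = x_i mod 5, x_{i+1} = (x_i − d_i)/5. The first 5 digits are (1, 4, 3, 2, 4).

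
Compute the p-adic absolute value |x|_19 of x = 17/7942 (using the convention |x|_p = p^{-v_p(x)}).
|17/7942|_19 = 361

Step 1 — compute v_19(x) by factoring powers of 19 out of the numerator and denominator: v_19(17/7942) = -2. Step 2 — apply |x|_p = p^{-v_p(x)} = 19^{2} = 361.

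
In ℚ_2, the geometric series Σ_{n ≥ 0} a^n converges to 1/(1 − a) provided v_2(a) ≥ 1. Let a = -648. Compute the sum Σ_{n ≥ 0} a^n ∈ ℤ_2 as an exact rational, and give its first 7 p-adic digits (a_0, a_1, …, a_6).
Σ a^n = 1/(1 − a) = 1/649;  first 7 digits = (1, 0, 0, 1, 1, 1, 0)

v_2(a) = 3 ≥ 1, so the series converges in ℤ_2 to 1/(1 − a) = 1/(1 − (-648)) = 1/649. Expand this rational in ℤ_2: compute digits iteratively via d_i = x_i mod 2, x_{i+1} = (x_i − d_i)/2. The first 7 digits are (1, 0, 0, 1, 1, 1, 0).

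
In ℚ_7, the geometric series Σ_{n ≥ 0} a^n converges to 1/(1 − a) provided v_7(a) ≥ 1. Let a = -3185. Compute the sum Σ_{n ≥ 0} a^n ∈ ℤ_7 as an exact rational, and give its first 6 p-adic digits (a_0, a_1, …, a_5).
Σ a^n = 1/(1 − a) = 1/3186;  first 6 digits = (1, 0, 5, 4, 2, 1)

v_7(a) = 2 ≥ 1, so the series converges in ℤ_7 to 1/(1 − a) = 1/(1 − (-3185)) = 1/3186. Expand this rational in ℤ_7: compute digits iteratively via d_i = x_i mod 7, x_{i+1} = (x_i − d_i)/7. The first 6 digits are (1, 0, 5, 4, 2, 1).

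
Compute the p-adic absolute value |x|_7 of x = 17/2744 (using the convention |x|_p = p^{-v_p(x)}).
|17/2744|_7 = 343

Step 1 — compute v_7(x) by factoring powers of 7 out of the numerator and denominator: v_7(17/2744) = -3. Step 2 — apply |x|_p = p^{-v_p(x)} = 7^{3} = 343.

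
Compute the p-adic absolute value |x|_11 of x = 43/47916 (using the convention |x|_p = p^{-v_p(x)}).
|43/47916|_11 = 1331

Step 1 — compute v_11(x) by factoring powers of 11 out of the numerator and denominator: v_11(43/47916) = -3. Step 2 — apply |x|_p = p^{-v_p(x)} = 11^{3} = 1331.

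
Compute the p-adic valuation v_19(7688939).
v_19(7688939) = 4

v_19(n) is the largest exponent k such that 19^k divides n. Factor out: 7688939 = 19^4 · 59. (Sign doesn't affect v_p.) So v_19(7688939) = 4.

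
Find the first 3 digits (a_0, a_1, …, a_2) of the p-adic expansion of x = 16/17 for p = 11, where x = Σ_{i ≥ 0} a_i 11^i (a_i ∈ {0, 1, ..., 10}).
(a_0, …, a_2) = (10, 5, 4)

v_11(16/17) = 0 (numerator and denominator both coprime to 11), so x ∈ ℤ_11^×. Compute digits iteratively via a_i = x_i mod 11, x_{i+1} = (x_i − a_i)/11, with x_0 = x:
  x_0 = 16/17;  a_0 = 10;  x_1 = (x_0 − 10)/11 = -14/17
  x_1 = -14/17;  a_1 = 5;  x_2 = (x_1 − 5)/11 = -9/17
  x_2 = -9/17;  a_2 = 4;  x_3 = (x_2 − 4)/11 = -7/17
Digits: (10, 5, 4).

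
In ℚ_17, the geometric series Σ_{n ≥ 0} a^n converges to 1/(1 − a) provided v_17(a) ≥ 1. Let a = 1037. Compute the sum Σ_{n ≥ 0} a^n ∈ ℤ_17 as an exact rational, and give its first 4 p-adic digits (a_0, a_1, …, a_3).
Σ a^n = 1/(1 − a) = -1/1036;  first 4 digits = (1, 10, 1, 12)

v_17(a) = 1 ≥ 1, so the series converges in ℤ_17 to 1/(1 − a) = 1/(1 − 1037) = -1/1036. Expand this rational in ℤ_17: compute digits iteratively via d_i = x_i mod 17, x_{i+1} = (x_i − d_i)/17. The first 4 digits are (1, 10, 1, 12).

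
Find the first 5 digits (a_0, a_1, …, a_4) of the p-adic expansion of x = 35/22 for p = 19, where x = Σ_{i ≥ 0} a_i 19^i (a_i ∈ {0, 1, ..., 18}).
(a_0, …, a_4) = (18, 0, 6, 4, 11)

v_19(35/22) = 0 (numerator and denominator both coprime to 19), so x ∈ ℤ_19^×. Compute digits iteratively via a_i = x_i mod 19, x_{i+1} = (x_i − a_i)/19, with x_0 = x:
  x_0 = 35/22;  a_0 = 18;  x_1 = (x_0 − 18)/19 = -19/22
  x_1 = -19/22;  a_1 = 0;  x_2 = (x_1 − 0)/19 = -1/22
  x_2 = -1/22;  a_2 = 6;  x_3 = (x_2 − 6)/19 = -7/22
  x_3 = -7/22;  a_3 = 4;  x_4 = (x_3 − 4)/19 = -5/22
  x_4 = -5/22;  a_4 = 11;  x_5 = (x_4 − 11)/19 = -13/22
Digits: (18, 0, 6, 4, 11).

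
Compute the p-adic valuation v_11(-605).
v_11(-605) = 2

v_11(n) is the largest exponent k such that 11^k divides n. Factor out: -605 = -11^2 · 5. (Sign doesn't affect v_p.) So v_11(-605) = 2.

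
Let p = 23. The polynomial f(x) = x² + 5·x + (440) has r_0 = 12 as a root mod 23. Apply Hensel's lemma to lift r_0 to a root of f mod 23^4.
r_3 = 140795 (mod 279841)

Hensel: r_{i+1} = r_i − f(r_i)·(f′(r_i))^{-1} mod 23^{i+2}, f′(x) = 2x + 5. Iterate:
  r_0 = 12 (mod 23)
  r_1 = 81 (mod 529)
  r_2 = 6958 (mod 12167)
  r_3 = 140795 (mod 279841)
Final: r = 140795 satisfies f(r) ≡ 0 mod 23^4.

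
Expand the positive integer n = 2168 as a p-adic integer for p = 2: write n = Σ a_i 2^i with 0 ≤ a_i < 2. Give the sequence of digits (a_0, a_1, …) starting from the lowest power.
(a_0, a_1, …) = (0, 0, 0, 1, 1, 1, 1, 0, 0, 0, 0, 1)

Repeated division by 2 gives the digits low-to-high: 2168 = 1·2^3 + 1·2^4 + 1·2^5 + 1·2^6 + 1·2^11. Digit sequence: (0, 0, 0, 1, 1, 1, 1, 0, 0, 0, 0, 1).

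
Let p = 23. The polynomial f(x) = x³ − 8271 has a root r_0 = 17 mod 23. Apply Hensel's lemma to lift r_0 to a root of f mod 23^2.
r_1 = 293 (mod 529)

Hensel: r_{i+1} = r_i − f(r_i)/f′(r_i) mod 23^{i+2}, where f′(x) = 3x². Iterate:
  r_0 = 17 (mod 23)
  r_1 = 293 (mod 529)
Final: r = 293 with f(r) ≡ 0 mod 23^2.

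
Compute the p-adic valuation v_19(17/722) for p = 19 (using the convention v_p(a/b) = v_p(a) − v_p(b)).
v_19(17/722) = -2

Factor powers of 19 from the numerator and denominator of the reduced fraction: 17 = 19^0 · 17 and 722 = 19^2 · 2. Apply v_p(a/b) = v_p(a) − v_p(b): v_19(17/722) = 0 − 2 = -2.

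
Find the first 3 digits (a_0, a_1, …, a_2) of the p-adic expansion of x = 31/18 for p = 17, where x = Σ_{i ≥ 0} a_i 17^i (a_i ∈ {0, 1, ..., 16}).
(a_0, …, a_2) = (14, 4, 12)

v_17(31/18) = 0 (numerator and denominator both coprime to 17), so x ∈ ℤ_17^×. Compute digits iteratively via a_i = x_i mod 17, x_{i+1} = (x_i − a_i)/17, with x_0 = x:
  x_0 = 31/18;  a_0 = 14;  x_1 = (x_0 − 14)/17 = -13/18
  x_1 = -13/18;  a_1 = 4;  x_2 = (x_1 − 4)/17 = -5/18
  x_2 = -5/18;  a_2 = 12;  x_3 = (x_2 − 12)/17 = -13/18
Digits: (14, 4, 12).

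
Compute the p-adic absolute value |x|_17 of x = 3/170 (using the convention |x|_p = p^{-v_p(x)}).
|3/170|_17 = 17

Step 1 — compute v_17(x) by factoring powers of 17 out of the numerator and denominator: v_17(3/170) = -1. Step 2 — apply |x|_p = p^{-v_p(x)} = 17^{1} = 17.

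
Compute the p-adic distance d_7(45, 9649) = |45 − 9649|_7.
d_7(45, 9649) = 1/2401

Step 1 — x − y = 45 − 9649 = -9604. Step 2 — v_7(-9604) = 4 (factor: -9604 = −(7^4 · 4); the sign does not affect v_p). Step 3 — |x − y|_7 = 7^{-4} = 1/2401.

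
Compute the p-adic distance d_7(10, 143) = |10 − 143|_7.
d_7(10, 143) = 1/7

Step 1 — x − y = 10 − 143 = -133. Step 2 — v_7(-133) = 1 (factor: -133 = −(7^1 · 19); the sign does not affect v_p). Step 3 — |x − y|_7 = 7^{-1} = 1/7.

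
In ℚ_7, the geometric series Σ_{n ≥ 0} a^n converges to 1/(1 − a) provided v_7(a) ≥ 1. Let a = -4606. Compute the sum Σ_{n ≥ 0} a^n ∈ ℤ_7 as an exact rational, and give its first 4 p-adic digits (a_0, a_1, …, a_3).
Σ a^n = 1/(1 − a) = 1/4607;  first 4 digits = (1, 0, 4, 0)

v_7(a) = 2 ≥ 1, so the series converges in ℤ_7 to 1/(1 − a) = 1/(1 − (-4606)) = 1/4607. Expand this rational in ℤ_7: compute digits iteratively via d_i = x_i mod 7, x_{i+1} = (x_i − d_i)/7. The first 4 digits are (1, 0, 4, 0).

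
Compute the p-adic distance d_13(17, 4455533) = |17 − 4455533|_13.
d_13(17, 4455533) = 1/371293

Step 1 — x − y = 17 − 4455533 = -4455516. Step 2 — v_13(-4455516) = 5 (factor: -4455516 = −(13^5 · 12); the sign does not affect v_p). Step 3 — |x − y|_13 = 13^{-5} = 1/371293.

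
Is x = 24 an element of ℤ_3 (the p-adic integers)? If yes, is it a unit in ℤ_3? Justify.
x ∈ ℤ_3 but not a unit; v_3(x) = 1 > 0

ℤ_3 = {x ∈ ℚ_3 : v_3(x) ≥ 0} and ℤ_3^× = {x ∈ ℤ_3 : v_3(x) = 0}. Here v_3(24) = v_3(num) − v_3(den) = 1; compare against these criteria.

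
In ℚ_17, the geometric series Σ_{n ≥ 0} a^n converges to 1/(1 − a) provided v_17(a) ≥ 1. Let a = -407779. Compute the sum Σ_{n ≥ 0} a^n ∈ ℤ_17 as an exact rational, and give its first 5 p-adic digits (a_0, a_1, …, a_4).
Σ a^n = 1/(1 − a) = 1/407780;  first 5 digits = (1, 0, 0, 2, 12)

v_17(a) = 3 ≥ 1, so the series converges in ℤ_17 to 1/(1 − a) = 1/(1 − (-407779)) = 1/407780. Expand this rational in ℤ_17: compute digits iteratively via d_i = x_i mod 17, x_{i+1} = (x_i − d_i)/17. The first 5 digits are (1, 0, 0, 2, 12).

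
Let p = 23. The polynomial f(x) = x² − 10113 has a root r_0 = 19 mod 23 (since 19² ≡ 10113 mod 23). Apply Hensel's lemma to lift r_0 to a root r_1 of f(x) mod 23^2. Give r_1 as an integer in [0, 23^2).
r_1 = 387 (mod 529)

Hensel's recurrence: r_{i+1} = r_i − f(r_i)·(f′(r_i))^{-1} mod 23^{i+2}, with f′(x) = 2x. Iterate:
  r_0 = 19 (mod 23)
  r_1 = 387 (mod 529)
Final: r_1 = 387, and one checks f(r_1) ≡ 0 mod 23^2.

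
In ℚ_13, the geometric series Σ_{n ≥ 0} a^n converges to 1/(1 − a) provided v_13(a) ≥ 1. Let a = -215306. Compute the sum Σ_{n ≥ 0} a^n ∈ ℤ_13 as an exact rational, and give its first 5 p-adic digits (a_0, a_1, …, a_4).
Σ a^n = 1/(1 − a) = 1/215307;  first 5 digits = (1, 0, 0, 6, 5)

v_13(a) = 3 ≥ 1, so the series converges in ℤ_13 to 1/(1 − a) = 1/(1 − (-215306)) = 1/215307. Expand this rational in ℤ_13: compute digits iteratively via d_i = x_i mod 13, x_{i+1} = (x_i − d_i)/13. The first 5 digits are (1, 0, 0, 6, 5).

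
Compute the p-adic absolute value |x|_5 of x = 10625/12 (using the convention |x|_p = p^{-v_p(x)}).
|10625/12|_5 = 1/625

Step 1 — compute v_5(x) by factoring powers of 5 out of the numerator and denominator: v_5(10625/12) = 4. Step 2 — apply |x|_p = p^{-v_p(x)} = 5^{-4} = 1/625.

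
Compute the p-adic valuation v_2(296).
v_2(296) = 3

v_2(n) is the largest exponent k such that 2^k divides n. Factor out: 296 = 2^3 · 37. (Sign doesn't affect v_p.) So v_2(296) = 3.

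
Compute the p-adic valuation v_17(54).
v_17(54) = 0

v_17(n) is the largest exponent k such that 17^k divides n. Factor out: 54 = 17^0 · 54. (Sign doesn't affect v_p.) So v_17(54) = 0.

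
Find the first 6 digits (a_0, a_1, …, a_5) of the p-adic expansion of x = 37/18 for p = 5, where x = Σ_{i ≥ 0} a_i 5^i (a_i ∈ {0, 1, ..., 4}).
(a_0, …, a_5) = (4, 1, 0, 3, 3, 4)

v_5(37/18) = 0 (numerator and denominator both coprime to 5), so x ∈ ℤ_5^×. Compute digits iteratively via a_i = x_i mod 5, x_{i+1} = (x_i − a_i)/5, with x_0 = x:
  x_0 = 37/18;  a_0 = 4;  x_1 = (x_0 − 4)/5 = -7/18
  x_1 = -7/18;  a_1 = 1;  x_2 = (x_1 − 1)/5 = -5/18
  x_2 = -5/18;  a_2 = 0;  x_3 = (x_2 − 0)/5 = -1/18
  x_3 = -1/18;  a_3 = 3;  x_4 = (x_3 − 3)/5 = -11/18
  x_4 = -11/18;  a_4 = 3;  x_5 = (x_4 − 3)/5 = -13/18
  x_5 = -13/18;  a_5 = 4;  x_6 = (x_5 − 4)/5 = -17/18
Digits: (4, 1, 0, 3, 3, 4).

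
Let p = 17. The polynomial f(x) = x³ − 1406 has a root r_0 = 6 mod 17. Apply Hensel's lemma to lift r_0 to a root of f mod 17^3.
r_2 = 3287 (mod 4913)

Hensel: r_{i+1} = r_i − f(r_i)/f′(r_i) mod 17^{i+2}, where f′(x) = 3x². Iterate:
  r_0 = 6 (mod 17)
  r_1 = 108 (mod 289)
  r_2 = 3287 (mod 4913)
Final: r = 3287 with f(r) ≡ 0 mod 17^3.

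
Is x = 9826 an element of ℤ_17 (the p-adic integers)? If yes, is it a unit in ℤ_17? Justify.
x ∈ ℤ_17 but not a unit; v_17(x) = 3 > 0

ℤ_17 = {x ∈ ℚ_17 : v_17(x) ≥ 0} and ℤ_17^× = {x ∈ ℤ_17 : v_17(x) = 0}. Here v_17(9826) = v_17(num) − v_17(den) = 3; compare against these criteria.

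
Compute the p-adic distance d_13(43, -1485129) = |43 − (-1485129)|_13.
d_13(43, -1485129) = 1/371293

Step 1 — x − y = 43 − (-1485129) = 1485172. Step 2 — v_13(1485172) = 5 (factor: 1485172 = (13^5 · 4); the sign does not affect v_p). Step 3 — |x − y|_13 = 13^{-5} = 1/371293.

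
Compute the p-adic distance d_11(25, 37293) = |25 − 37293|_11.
d_11(25, 37293) = 1/1331

Step 1 — x − y = 25 − 37293 = -37268. Step 2 — v_11(-37268) = 3 (factor: -37268 = −(11^3 · 28); the sign does not affect v_p). Step 3 — |x − y|_11 = 11^{-3} = 1/1331.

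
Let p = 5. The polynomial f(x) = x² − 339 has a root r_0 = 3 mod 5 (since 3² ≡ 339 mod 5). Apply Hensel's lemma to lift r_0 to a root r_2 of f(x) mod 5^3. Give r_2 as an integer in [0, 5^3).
r_2 = 33 (mod 125)

Hensel's recurrence: r_{i+1} = r_i − f(r_i)·(f′(r_i))^{-1} mod 5^{i+2}, with f′(x) = 2x. Iterate:
  r_0 = 3 (mod 5)
  r_1 = 8 (mod 25)
  r_2 = 33 (mod 125)
Final: r_2 = 33, and one checks f(r_2) ≡ 0 mod 5^3.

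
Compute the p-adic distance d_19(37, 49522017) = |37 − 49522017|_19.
d_19(37, 49522017) = 1/2476099

Step 1 — x − y = 37 − 49522017 = -49521980. Step 2 — v_19(-49521980) = 5 (factor: -49521980 = −(19^5 · 20); the sign does not affect v_p). Step 3 — |x − y|_19 = 19^{-5} = 1/2476099.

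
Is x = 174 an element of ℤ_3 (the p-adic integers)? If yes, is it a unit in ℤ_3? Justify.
x ∈ ℤ_3 but not a unit; v_3(x) = 1 > 0

ℤ_3 = {x ∈ ℚ_3 : v_3(x) ≥ 0} and ℤ_3^× = {x ∈ ℤ_3 : v_3(x) = 0}. Here v_3(174) = v_3(num) − v_3(den) = 1; compare against these criteria.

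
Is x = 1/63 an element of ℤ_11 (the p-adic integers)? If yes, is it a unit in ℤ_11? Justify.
x ∈ ℤ_11^× (unit); v_11(x) = 0

ℤ_11 = {x ∈ ℚ_11 : v_11(x) ≥ 0} and ℤ_11^× = {x ∈ ℤ_11 : v_11(x) = 0}. Here v_11(1/63) = v_11(num) − v_11(den) = 0; compare against these criteria.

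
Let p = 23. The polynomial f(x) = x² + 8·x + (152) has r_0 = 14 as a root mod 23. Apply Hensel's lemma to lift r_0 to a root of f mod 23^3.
r_2 = 5350 (mod 12167)

Hensel: r_{i+1} = r_i − f(r_i)·(f′(r_i))^{-1} mod 23^{i+2}, f′(x) = 2x + 8. Iterate:
  r_0 = 14 (mod 23)
  r_1 = 60 (mod 529)
  r_2 = 5350 (mod 12167)
Final: r = 5350 satisfies f(r) ≡ 0 mod 23^3.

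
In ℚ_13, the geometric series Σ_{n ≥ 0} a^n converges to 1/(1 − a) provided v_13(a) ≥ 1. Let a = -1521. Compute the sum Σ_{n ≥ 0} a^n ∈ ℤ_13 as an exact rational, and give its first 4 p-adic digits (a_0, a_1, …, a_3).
Σ a^n = 1/(1 − a) = 1/1522;  first 4 digits = (1, 0, 4, 12)

v_13(a) = 2 ≥ 1, so the series converges in ℤ_13 to 1/(1 − a) = 1/(1 − (-1521)) = 1/1522. Expand this rational in ℤ_13: compute digits iteratively via d_i = x_i mod 13, x_{i+1} = (x_i − d_i)/13. The first 4 digits are (1, 0, 4, 12).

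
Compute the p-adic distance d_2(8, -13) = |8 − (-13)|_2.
d_2(8, -13) = 1

Step 1 — x − y = 8 − (-13) = 21. Step 2 — v_2(21) = 0 (factor: 21 = (2^0 · 21); the sign does not affect v_p). Step 3 — |x − y|_2 = 2^{0} = 1.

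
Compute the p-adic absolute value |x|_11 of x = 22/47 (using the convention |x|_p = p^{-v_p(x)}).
|22/47|_11 = 1/11

Step 1 — compute v_11(x) by factoring powers of 11 out of the numerator and denominator: v_11(22/47) = 1. Step 2 — apply |x|_p = p^{-v_p(x)} = 11^{-1} = 1/11.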